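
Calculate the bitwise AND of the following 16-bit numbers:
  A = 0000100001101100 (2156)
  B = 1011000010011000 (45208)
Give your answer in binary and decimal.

Apply & to each column (1 only where both bits are 1):
  0000100001101100
& 1011000010011000
------------------
  0000000000001000

Answer: 0000000000001000 (8)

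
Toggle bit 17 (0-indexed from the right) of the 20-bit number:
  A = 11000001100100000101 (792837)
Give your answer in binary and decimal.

Mask = 1 << 17 = 00100000000000000000
Bit 17 of A is 0; XOR with the mask flips it to 1.
  11000001100100000101
^ 00100000000000000000
----------------------
  11100001100100000101

Answer: 11100001100100000101 (923909)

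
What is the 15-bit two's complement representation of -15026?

1. Binary of +15026:  011101010110010
2. Invert bits:     100010101001101
3. Add 1:           100010101001110

Answer: 100010101001110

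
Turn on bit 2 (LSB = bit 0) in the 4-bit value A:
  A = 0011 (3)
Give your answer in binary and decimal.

Mask = 1 << 2 = 0100
Bit 2 of A is 0, so OR-ing with the mask flips it to 1.
  0011
| 0100
------
  0111

Answer: 0111 (7)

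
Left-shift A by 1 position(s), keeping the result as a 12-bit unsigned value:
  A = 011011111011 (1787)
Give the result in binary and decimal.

Shift left by 1: drop the top 1 bit(s), append 1 zero(s) on the right.
  011011111011  ->  discard [0], keep [11011111011], append 0
= 110111110110

Answer: 110111110110 (3574)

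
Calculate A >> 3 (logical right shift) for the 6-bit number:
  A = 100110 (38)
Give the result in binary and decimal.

Logical shift right by 3: drop the bottom 3 bit(s), prepend 3 zero(s) on the left.
  100110  ->  keep [100], discard [110], prepend 000
= 000100

Answer: 000100 (4)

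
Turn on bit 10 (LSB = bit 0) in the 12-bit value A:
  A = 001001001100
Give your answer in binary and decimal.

Mask = 1 << 10 = 010000000000
Bit 10 of A is 0, so OR-ing with the mask flips it to 1.
  001001001100
| 010000000000
--------------
  011001001100

Answer: 011001001100 (1612)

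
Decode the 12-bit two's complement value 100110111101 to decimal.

MSB is 1, so the value is negative. Find the magnitude:
1. Invert bits:  011001000010
2. Add 1:        011001000011  = 1603
3. Apply sign:   -1603

Answer: -1603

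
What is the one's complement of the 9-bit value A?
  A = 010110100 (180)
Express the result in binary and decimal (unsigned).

Flip each bit (0->1, 1->0):
  010110100
  101001011

Answer: 101001011 (331)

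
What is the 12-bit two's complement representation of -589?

1. Binary of +589:  001001001101
2. Invert bits:     110110110010
3. Add 1:           110110110011

Answer: 110110110011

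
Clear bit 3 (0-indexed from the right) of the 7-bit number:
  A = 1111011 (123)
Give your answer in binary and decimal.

Mask = ~(1 << 3) = 1110111
Bit 3 of A is 1, so AND-ing with the mask clears it to 0.
  1111011
& 1110111
---------
  1110011

Answer: 1110011 (115)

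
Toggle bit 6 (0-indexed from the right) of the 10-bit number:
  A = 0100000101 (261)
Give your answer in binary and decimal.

Mask = 1 << 6 = 0001000000
Bit 6 of A is 0; XOR with the mask flips it to 1.
  0100000101
^ 0001000000
------------
  0101000101

Answer: 0101000101 (325)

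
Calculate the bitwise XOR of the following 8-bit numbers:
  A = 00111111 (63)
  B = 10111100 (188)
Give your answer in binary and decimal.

Apply ^ to each column (1 where bits differ):
  00111111
^ 10111100
----------
  10000011

Answer: 10000011 (131)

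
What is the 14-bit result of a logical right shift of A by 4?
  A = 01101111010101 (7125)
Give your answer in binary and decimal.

Logical shift right by 4: drop the bottom 4 bit(s), prepend 4 zero(s) on the left.
  01101111010101  ->  keep [0110111101], discard [0101], prepend 0000
= 00000110111101

Answer: 00000110111101 (445)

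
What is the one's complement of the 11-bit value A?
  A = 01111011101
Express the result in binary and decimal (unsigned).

Flip each bit (0->1, 1->0):
  01111011101
  10000100010

Answer: 10000100010 (1058)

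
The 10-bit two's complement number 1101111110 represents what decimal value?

MSB is 1, so the value is negative. Find the magnitude:
1. Invert bits:  0010000001
2. Add 1:        0010000010  = 130
3. Apply sign:   -130

Answer: -130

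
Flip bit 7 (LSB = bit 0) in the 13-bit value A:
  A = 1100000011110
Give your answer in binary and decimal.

Mask = 1 << 7 = 0000010000000
Bit 7 of A is 0; XOR with the mask flips it to 1.
  1100000011110
^ 0000010000000
---------------
  1100010011110

Answer: 1100010011110 (6302)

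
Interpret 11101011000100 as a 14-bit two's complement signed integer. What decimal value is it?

MSB is 1, so the value is negative. Find the magnitude:
1. Invert bits:  00010100111011
2. Add 1:        00010100111100  = 1340
3. Apply sign:   -1340

Answer: -1340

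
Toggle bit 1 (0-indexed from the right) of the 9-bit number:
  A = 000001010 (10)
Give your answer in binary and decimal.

Mask = 1 << 1 = 000000010
Bit 1 of A is 1; XOR with the mask flips it to 0.
  000001010
^ 000000010
-----------
  000001000

Answer: 000001000 (8)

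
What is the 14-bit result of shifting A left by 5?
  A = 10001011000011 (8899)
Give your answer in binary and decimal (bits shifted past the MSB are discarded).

Shift left by 5: drop the top 5 bit(s), append 5 zero(s) on the right.
  10001011000011  ->  discard [10001], keep [011000011], append 00000
= 01100001100000

Answer: 01100001100000 (6240)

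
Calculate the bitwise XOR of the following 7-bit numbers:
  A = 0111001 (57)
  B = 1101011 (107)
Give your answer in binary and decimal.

Apply ^ to each column (1 where bits differ):
  0111001
^ 1101011
---------
  1010010

Answer: 1010010 (82)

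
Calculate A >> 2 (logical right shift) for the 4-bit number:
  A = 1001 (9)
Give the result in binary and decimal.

Logical shift right by 2: drop the bottom 2 bit(s), prepend 2 zero(s) on the left.
  1001  ->  keep [10], discard [01], prepend 00
= 0010

Answer: 0010 (2)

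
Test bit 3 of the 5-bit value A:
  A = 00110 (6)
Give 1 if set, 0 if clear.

Bit 3 is the 4th from the right.
  00110
   ^
That bit is 0.

Answer: 0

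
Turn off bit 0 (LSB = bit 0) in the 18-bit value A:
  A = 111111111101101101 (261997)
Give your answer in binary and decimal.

Mask = ~(1 << 0) = 111111111111111110
Bit 0 of A is 1, so AND-ing with the mask clears it to 0.
  111111111101101101
& 111111111111111110
--------------------
  111111111101101100

Answer: 111111111101101100 (261996)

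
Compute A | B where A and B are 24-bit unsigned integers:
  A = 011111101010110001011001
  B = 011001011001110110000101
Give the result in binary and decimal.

Apply | to each column (1 where either bit is 1):
  011111101010110001011001
| 011001011001110110000101
--------------------------
  011111111011110111011101

Answer: 011111111011110111011101 (8371677)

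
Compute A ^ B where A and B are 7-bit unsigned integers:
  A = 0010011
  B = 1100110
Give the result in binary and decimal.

Apply ^ to each column (1 where bits differ):
  0010011
^ 1100110
---------
  1110101

Answer: 1110101 (117)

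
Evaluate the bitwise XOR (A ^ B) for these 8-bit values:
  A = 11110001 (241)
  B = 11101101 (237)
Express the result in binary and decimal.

Apply ^ to each column (1 where bits differ):
  11110001
^ 11101101
----------
  00011100

Answer: 00011100 (28)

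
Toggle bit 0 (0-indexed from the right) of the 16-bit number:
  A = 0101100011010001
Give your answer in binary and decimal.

Mask = 1 << 0 = 0000000000000001
Bit 0 of A is 1; XOR with the mask flips it to 0.
  0101100011010001
^ 0000000000000001
------------------
  0101100011010000

Answer: 0101100011010000 (22736)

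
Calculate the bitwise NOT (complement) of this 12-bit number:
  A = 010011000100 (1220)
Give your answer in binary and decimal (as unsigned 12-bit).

Flip each bit (0->1, 1->0):
  010011000100
  101100111011

Answer: 101100111011 (2875)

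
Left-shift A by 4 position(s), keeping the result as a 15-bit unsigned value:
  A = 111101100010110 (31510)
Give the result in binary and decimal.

Shift left by 4: drop the top 4 bit(s), append 4 zero(s) on the right.
  111101100010110  ->  discard [1111], keep [01100010110], append 0000
= 011000101100000

Answer: 011000101100000 (12640)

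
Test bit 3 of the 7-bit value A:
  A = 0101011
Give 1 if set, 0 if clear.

Bit 3 is the 4th from the right.
  0101011
     ^
That bit is 1.

Answer: 1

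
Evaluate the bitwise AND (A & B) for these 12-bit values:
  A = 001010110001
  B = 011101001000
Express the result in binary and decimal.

Apply & to each column (1 only where both bits are 1):
  001010110001
& 011101001000
--------------
  001000000000

Answer: 001000000000 (512)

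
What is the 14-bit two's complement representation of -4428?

1. Binary of +4428:  01000101001100
2. Invert bits:     10111010110011
3. Add 1:           10111010110100

Answer: 10111010110100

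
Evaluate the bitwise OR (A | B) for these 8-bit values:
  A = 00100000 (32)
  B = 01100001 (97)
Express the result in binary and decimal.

Apply | to each column (1 where either bit is 1):
  00100000
| 01100001
----------
  01100001

Answer: 01100001 (97)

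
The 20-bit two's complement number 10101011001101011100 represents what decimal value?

MSB is 1, so the value is negative. Find the magnitude:
1. Invert bits:  01010100110010100011
2. Add 1:        01010100110010100100  = 347300
3. Apply sign:   -347300

Answer: -347300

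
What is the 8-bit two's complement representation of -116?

1. Binary of +116:  01110100
2. Invert bits:     10001011
3. Add 1:           10001100

Answer: 10001100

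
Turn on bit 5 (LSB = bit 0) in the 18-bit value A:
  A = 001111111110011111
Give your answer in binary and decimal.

Mask = 1 << 5 = 000000000000100000
Bit 5 of A is 0, so OR-ing with the mask flips it to 1.
  001111111110011111
| 000000000000100000
--------------------
  001111111110111111

Answer: 001111111110111111 (65471)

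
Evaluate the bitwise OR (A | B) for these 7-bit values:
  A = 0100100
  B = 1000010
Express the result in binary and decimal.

Apply | to each column (1 where either bit is 1):
  0100100
| 1000010
---------
  1100110

Answer: 1100110 (102)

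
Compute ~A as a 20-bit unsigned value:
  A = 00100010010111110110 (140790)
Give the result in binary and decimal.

Flip each bit (0->1, 1->0):
  00100010010111110110
  11011101101000001001

Answer: 11011101101000001001 (907785)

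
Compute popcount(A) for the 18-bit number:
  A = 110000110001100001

110000110001100001
1-bits at positions (from bit 0 = LSB): 0, 5, 6, 10, 11, 16, 17
Count = 7

Answer: 7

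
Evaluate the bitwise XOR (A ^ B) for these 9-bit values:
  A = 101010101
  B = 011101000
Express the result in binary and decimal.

Apply ^ to each column (1 where bits differ):
  101010101
^ 011101000
-----------
  110111101

Answer: 110111101 (445)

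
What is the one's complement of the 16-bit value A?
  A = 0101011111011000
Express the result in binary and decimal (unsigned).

Flip each bit (0->1, 1->0):
  0101011111011000
  1010100000100111

Answer: 1010100000100111 (43047)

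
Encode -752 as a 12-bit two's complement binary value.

1. Binary of +752:  001011110000
2. Invert bits:     110100001111
3. Add 1:           110100010000

Answer: 110100010000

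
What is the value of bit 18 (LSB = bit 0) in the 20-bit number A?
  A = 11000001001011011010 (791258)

Bit 18 is the 19th from the right.
  11000001001011011010
   ^
That bit is 1.

Answer: 1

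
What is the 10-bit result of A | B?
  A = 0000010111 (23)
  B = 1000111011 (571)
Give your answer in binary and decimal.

Apply | to each column (1 where either bit is 1):
  0000010111
| 1000111011
------------
  1000111111

Answer: 1000111111 (575)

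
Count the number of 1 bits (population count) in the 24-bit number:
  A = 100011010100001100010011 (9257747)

100011010100001100010011
1-bits at positions (from bit 0 = LSB): 0, 1, 4, 8, 9, 14, 16, 18, 19, 23
Count = 10

Answer: 10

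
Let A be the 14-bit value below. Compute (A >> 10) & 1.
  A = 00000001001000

Bit 10 is the 11th from the right.
  00000001001000
     ^
That bit is 0.

Answer: 0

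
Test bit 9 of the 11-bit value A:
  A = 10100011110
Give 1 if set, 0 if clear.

Bit 9 is the 10th from the right.
  10100011110
   ^
That bit is 0.

Answer: 0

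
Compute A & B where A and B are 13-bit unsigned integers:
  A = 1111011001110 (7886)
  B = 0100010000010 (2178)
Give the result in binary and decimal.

Apply & to each column (1 only where both bits are 1):
  1111011001110
& 0100010000010
---------------
  0100010000010

Answer: 0100010000010 (2178)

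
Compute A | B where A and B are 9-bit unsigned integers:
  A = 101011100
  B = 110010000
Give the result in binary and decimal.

Apply | to each column (1 where either bit is 1):
  101011100
| 110010000
-----------
  111011100

Answer: 111011100 (476)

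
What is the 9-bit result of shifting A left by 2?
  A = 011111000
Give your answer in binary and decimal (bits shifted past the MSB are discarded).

Shift left by 2: drop the top 2 bit(s), append 2 zero(s) on the right.
  011111000  ->  discard [01], keep [1111000], append 00
= 111100000

Answer: 111100000 (480)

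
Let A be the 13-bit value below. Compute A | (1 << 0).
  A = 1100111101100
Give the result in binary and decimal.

Mask = 1 << 0 = 0000000000001
Bit 0 of A is 0, so OR-ing with the mask flips it to 1.
  1100111101100
| 0000000000001
---------------
  1100111101101

Answer: 1100111101101 (6637)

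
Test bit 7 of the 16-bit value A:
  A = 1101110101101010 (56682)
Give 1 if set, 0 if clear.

Bit 7 is the 8th from the right.
  1101110101101010
          ^
That bit is 0.

Answer: 0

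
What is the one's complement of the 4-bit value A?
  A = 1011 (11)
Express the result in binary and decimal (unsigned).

Flip each bit (0->1, 1->0):
  1011
  0100

Answer: 0100 (4)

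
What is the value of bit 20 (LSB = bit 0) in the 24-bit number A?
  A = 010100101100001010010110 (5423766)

Bit 20 is the 21st from the right.
  010100101100001010010110
     ^
That bit is 1.

Answer: 1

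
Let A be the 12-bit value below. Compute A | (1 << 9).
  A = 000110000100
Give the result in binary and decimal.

Mask = 1 << 9 = 001000000000
Bit 9 of A is 0, so OR-ing with the mask flips it to 1.
  000110000100
| 001000000000
--------------
  001110000100

Answer: 001110000100 (900)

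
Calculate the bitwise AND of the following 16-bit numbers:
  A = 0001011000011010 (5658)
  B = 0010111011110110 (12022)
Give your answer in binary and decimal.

Apply & to each column (1 only where both bits are 1):
  0001011000011010
& 0010111011110110
------------------
  0000011000010010

Answer: 0000011000010010 (1554)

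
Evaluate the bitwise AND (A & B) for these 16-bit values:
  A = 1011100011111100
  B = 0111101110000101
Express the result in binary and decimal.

Apply & to each column (1 only where both bits are 1):
  1011100011111100
& 0111101110000101
------------------
  0011100010000100

Answer: 0011100010000100 (14468)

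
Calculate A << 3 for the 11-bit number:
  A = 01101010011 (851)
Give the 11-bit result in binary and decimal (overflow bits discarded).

Shift left by 3: drop the top 3 bit(s), append 3 zero(s) on the right.
  01101010011  ->  discard [011], keep [01010011], append 000
= 01010011000

Answer: 01010011000 (664)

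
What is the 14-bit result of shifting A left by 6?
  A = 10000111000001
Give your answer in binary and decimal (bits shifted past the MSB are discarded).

Shift left by 6: drop the top 6 bit(s), append 6 zero(s) on the right.
  10000111000001  ->  discard [100001], keep [11000001], append 000000
= 11000001000000

Answer: 11000001000000 (12352)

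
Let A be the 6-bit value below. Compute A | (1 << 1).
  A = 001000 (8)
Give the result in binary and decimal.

Mask = 1 << 1 = 000010
Bit 1 of A is 0, so OR-ing with the mask flips it to 1.
  001000
| 000010
--------
  001010

Answer: 001010 (10)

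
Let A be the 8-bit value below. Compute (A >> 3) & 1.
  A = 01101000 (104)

Bit 3 is the 4th from the right.
  01101000
      ^
That bit is 1.

Answer: 1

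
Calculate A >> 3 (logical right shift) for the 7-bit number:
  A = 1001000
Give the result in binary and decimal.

Logical shift right by 3: drop the bottom 3 bit(s), prepend 3 zero(s) on the left.
  1001000  ->  keep [1001], discard [000], prepend 000
= 0001001

Answer: 0001001 (9)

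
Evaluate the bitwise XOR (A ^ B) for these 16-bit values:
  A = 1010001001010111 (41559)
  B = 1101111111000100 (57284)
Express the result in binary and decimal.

Apply ^ to each column (1 where bits differ):
  1010001001010111
^ 1101111111000100
------------------
  0111110110010011

Answer: 0111110110010011 (32147)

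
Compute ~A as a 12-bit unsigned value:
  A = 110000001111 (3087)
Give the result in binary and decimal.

Flip each bit (0->1, 1->0):
  110000001111
  001111110000

Answer: 001111110000 (1008)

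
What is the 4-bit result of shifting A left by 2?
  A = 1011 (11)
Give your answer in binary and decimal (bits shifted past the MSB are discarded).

Shift left by 2: drop the top 2 bit(s), append 2 zero(s) on the right.
  1011  ->  discard [10], keep [11], append 00
= 1100

Answer: 1100 (12)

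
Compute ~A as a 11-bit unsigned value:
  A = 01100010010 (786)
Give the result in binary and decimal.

Flip each bit (0->1, 1->0):
  01100010010
  10011101101

Answer: 10011101101 (1261)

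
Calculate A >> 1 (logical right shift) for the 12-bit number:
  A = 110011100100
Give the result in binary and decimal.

Logical shift right by 1: drop the bottom 1 bit(s), prepend 1 zero(s) on the left.
  110011100100  ->  keep [11001110010], discard [0], prepend 0
= 011001110010

Answer: 011001110010 (1650)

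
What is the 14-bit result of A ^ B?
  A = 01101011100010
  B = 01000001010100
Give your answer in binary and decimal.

Apply ^ to each column (1 where bits differ):
  01101011100010
^ 01000001010100
----------------
  00101010110110

Answer: 00101010110110 (2742)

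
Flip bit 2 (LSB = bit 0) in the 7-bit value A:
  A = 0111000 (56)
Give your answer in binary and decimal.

Mask = 1 << 2 = 0000100
Bit 2 of A is 0; XOR with the mask flips it to 1.
  0111000
^ 0000100
---------
  0111100

Answer: 0111100 (60)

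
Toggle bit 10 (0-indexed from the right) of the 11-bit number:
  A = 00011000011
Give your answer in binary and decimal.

Mask = 1 << 10 = 10000000000
Bit 10 of A is 0; XOR with the mask flips it to 1.
  00011000011
^ 10000000000
-------------
  10011000011

Answer: 10011000011 (1219)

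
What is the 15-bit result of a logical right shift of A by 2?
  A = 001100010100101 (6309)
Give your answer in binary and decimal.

Logical shift right by 2: drop the bottom 2 bit(s), prepend 2 zero(s) on the left.
  001100010100101  ->  keep [0011000101001], discard [01], prepend 00
= 000011000101001

Answer: 000011000101001 (1577)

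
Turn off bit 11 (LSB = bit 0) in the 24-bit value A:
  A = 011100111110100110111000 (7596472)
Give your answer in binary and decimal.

Mask = ~(1 << 11) = 111111111111011111111111
Bit 11 of A is 1, so AND-ing with the mask clears it to 0.
  011100111110100110111000
& 111111111111011111111111
--------------------------
  011100111110000110111000

Answer: 011100111110000110111000 (7594424)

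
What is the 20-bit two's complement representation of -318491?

1. Binary of +318491:  01001101110000011011
2. Invert bits:     10110010001111100100
3. Add 1:           10110010001111100101

Answer: 10110010001111100101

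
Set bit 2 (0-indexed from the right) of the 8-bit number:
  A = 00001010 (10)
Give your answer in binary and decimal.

Mask = 1 << 2 = 00000100
Bit 2 of A is 0, so OR-ing with the mask flips it to 1.
  00001010
| 00000100
----------
  00001110

Answer: 00001110 (14)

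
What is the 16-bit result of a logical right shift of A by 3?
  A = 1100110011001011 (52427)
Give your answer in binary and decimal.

Logical shift right by 3: drop the bottom 3 bit(s), prepend 3 zero(s) on the left.
  1100110011001011  ->  keep [1100110011001], discard [011], prepend 000
= 0001100110011001

Answer: 0001100110011001 (6553)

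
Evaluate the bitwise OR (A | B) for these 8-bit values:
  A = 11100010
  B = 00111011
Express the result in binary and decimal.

Apply | to each column (1 where either bit is 1):
  11100010
| 00111011
----------
  11111011

Answer: 11111011 (251)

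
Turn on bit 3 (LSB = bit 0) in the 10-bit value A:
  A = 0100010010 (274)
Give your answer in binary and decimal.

Mask = 1 << 3 = 0000001000
Bit 3 of A is 0, so OR-ing with the mask flips it to 1.
  0100010010
| 0000001000
------------
  0100011010

Answer: 0100011010 (282)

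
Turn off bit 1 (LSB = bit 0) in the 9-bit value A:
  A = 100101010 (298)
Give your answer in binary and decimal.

Mask = ~(1 << 1) = 111111101
Bit 1 of A is 1, so AND-ing with the mask clears it to 0.
  100101010
& 111111101
-----------
  100101000

Answer: 100101000 (296)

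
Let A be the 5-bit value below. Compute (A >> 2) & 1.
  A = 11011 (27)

Bit 2 is the 3rd from the right.
  11011
    ^
That bit is 0.

Answer: 0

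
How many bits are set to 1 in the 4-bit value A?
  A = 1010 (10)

1010
1-bits at positions (from bit 0 = LSB): 1, 3
Count = 2

Answer: 2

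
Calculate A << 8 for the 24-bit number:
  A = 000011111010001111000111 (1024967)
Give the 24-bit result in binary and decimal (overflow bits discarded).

Shift left by 8: drop the top 8 bit(s), append 8 zero(s) on the right.
  000011111010001111000111  ->  discard [00001111], keep [1010001111000111], append 00000000
= 101000111100011100000000

Answer: 101000111100011100000000 (10733312)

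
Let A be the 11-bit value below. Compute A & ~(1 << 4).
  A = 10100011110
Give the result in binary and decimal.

Mask = ~(1 << 4) = 11111101111
Bit 4 of A is 1, so AND-ing with the mask clears it to 0.
  10100011110
& 11111101111
-------------
  10100001110

Answer: 10100001110 (1294)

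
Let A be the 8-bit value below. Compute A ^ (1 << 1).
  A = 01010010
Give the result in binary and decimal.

Mask = 1 << 1 = 00000010
Bit 1 of A is 1; XOR with the mask flips it to 0.
  01010010
^ 00000010
----------
  01010000

Answer: 01010000 (80)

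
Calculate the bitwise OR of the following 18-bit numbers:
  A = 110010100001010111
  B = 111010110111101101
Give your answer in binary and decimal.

Apply | to each column (1 where either bit is 1):
  110010100001010111
| 111010110111101101
--------------------
  111010110111111111

Answer: 111010110111111111 (241151)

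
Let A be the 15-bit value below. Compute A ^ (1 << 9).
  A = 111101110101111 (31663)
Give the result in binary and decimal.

Mask = 1 << 9 = 000001000000000
Bit 9 of A is 1; XOR with the mask flips it to 0.
  111101110101111
^ 000001000000000
-----------------
  111100110101111

Answer: 111100110101111 (31151)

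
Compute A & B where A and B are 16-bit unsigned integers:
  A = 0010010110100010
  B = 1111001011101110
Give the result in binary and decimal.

Apply & to each column (1 only where both bits are 1):
  0010010110100010
& 1111001011101110
------------------
  0010000010100010

Answer: 0010000010100010 (8354)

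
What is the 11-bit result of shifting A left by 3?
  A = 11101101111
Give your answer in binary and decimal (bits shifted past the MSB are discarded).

Shift left by 3: drop the top 3 bit(s), append 3 zero(s) on the right.
  11101101111  ->  discard [111], keep [01101111], append 000
= 01101111000

Answer: 01101111000 (888)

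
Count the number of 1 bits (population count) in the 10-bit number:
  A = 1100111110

1100111110
1-bits at positions (from bit 0 = LSB): 1, 2, 3, 4, 5, 8, 9
Count = 7

Answer: 7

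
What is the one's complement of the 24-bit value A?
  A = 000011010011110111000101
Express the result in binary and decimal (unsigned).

Flip each bit (0->1, 1->0):
  000011010011110111000101
  111100101100001000111010

Answer: 111100101100001000111010 (15909434)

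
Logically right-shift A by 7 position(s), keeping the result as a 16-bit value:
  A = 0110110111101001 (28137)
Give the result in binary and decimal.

Logical shift right by 7: drop the bottom 7 bit(s), prepend 7 zero(s) on the left.
  0110110111101001  ->  keep [011011011], discard [1101001], prepend 0000000
= 0000000011011011

Answer: 0000000011011011 (219)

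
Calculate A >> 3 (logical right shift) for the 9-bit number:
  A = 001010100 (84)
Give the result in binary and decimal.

Logical shift right by 3: drop the bottom 3 bit(s), prepend 3 zero(s) on the left.
  001010100  ->  keep [001010], discard [100], prepend 000
= 000001010

Answer: 000001010 (10)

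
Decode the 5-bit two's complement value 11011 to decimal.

MSB is 1, so the value is negative. Find the magnitude:
1. Invert bits:  00100
2. Add 1:        00101  = 5
3. Apply sign:   -5

Answer: -5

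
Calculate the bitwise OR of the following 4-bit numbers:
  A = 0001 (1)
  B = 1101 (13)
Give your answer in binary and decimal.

Apply | to each column (1 where either bit is 1):
  0001
| 1101
------
  1101

Answer: 1101 (13)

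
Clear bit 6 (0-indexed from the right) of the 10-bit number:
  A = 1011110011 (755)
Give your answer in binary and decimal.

Mask = ~(1 << 6) = 1110111111
Bit 6 of A is 1, so AND-ing with the mask clears it to 0.
  1011110011
& 1110111111
------------
  1010110011

Answer: 1010110011 (691)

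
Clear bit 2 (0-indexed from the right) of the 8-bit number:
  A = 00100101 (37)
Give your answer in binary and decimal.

Mask = ~(1 << 2) = 11111011
Bit 2 of A is 1, so AND-ing with the mask clears it to 0.
  00100101
& 11111011
----------
  00100001

Answer: 00100001 (33)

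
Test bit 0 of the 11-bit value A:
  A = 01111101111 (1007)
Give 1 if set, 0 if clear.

Bit 0 is the 1st from the right.
  01111101111
            ^
That bit is 1.

Answer: 1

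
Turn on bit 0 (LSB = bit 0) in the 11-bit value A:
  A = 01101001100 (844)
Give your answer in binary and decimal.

Mask = 1 << 0 = 00000000001
Bit 0 of A is 0, so OR-ing with the mask flips it to 1.
  01101001100
| 00000000001
-------------
  01101001101

Answer: 01101001101 (845)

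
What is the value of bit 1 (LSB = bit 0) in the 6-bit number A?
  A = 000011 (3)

Bit 1 is the 2nd from the right.
  000011
      ^
That bit is 1.

Answer: 1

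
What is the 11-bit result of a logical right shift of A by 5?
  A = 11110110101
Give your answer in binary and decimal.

Logical shift right by 5: drop the bottom 5 bit(s), prepend 5 zero(s) on the left.
  11110110101  ->  keep [111101], discard [10101], prepend 00000
= 00000111101

Answer: 00000111101 (61)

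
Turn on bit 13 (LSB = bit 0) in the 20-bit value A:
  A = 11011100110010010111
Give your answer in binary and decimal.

Mask = 1 << 13 = 00000010000000000000
Bit 13 of A is 0, so OR-ing with the mask flips it to 1.
  11011100110010010111
| 00000010000000000000
----------------------
  11011110110010010111

Answer: 11011110110010010111 (912535)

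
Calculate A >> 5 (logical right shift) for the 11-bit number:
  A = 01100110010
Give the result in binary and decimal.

Logical shift right by 5: drop the bottom 5 bit(s), prepend 5 zero(s) on the left.
  01100110010  ->  keep [011001], discard [10010], prepend 00000
= 00000011001

Answer: 00000011001 (25)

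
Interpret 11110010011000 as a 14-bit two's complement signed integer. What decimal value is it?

MSB is 1, so the value is negative. Find the magnitude:
1. Invert bits:  00001101100111
2. Add 1:        00001101101000  = 872
3. Apply sign:   -872

Answer: -872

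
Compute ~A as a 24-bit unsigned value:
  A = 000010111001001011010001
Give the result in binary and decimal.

Flip each bit (0->1, 1->0):
  000010111001001011010001
  111101000110110100101110

Answer: 111101000110110100101110 (16018734)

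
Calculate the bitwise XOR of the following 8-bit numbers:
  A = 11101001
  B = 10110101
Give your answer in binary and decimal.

Apply ^ to each column (1 where bits differ):
  11101001
^ 10110101
----------
  01011100

Answer: 01011100 (92)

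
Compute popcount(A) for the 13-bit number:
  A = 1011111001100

1011111001100
1-bits at positions (from bit 0 = LSB): 2, 3, 6, 7, 8, 9, 10, 12
Count = 8

Answer: 8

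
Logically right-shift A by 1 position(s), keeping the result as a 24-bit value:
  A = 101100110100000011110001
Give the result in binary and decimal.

Logical shift right by 1: drop the bottom 1 bit(s), prepend 1 zero(s) on the left.
  101100110100000011110001  ->  keep [10110011010000001111000], discard [1], prepend 0
= 010110011010000001111000

Answer: 010110011010000001111000 (5873784)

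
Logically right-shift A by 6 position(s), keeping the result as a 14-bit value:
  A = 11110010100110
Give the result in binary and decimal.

Logical shift right by 6: drop the bottom 6 bit(s), prepend 6 zero(s) on the left.
  11110010100110  ->  keep [11110010], discard [100110], prepend 000000
= 00000011110010

Answer: 00000011110010 (242)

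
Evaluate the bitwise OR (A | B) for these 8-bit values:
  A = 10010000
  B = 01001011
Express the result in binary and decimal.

Apply | to each column (1 where either bit is 1):
  10010000
| 01001011
----------
  11011011

Answer: 11011011 (219)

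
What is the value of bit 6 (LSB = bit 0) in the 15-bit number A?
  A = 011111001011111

Bit 6 is the 7th from the right.
  011111001011111
          ^
That bit is 1.

Answer: 1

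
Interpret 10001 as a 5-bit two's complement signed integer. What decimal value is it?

MSB is 1, so the value is negative. Find the magnitude:
1. Invert bits:  01110
2. Add 1:        01111  = 15
3. Apply sign:   -15

Answer: -15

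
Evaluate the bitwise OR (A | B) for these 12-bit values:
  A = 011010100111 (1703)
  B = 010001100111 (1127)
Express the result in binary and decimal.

Apply | to each column (1 where either bit is 1):
  011010100111
| 010001100111
--------------
  011011100111

Answer: 011011100111 (1767)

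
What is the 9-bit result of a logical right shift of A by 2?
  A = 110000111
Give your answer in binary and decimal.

Logical shift right by 2: drop the bottom 2 bit(s), prepend 2 zero(s) on the left.
  110000111  ->  keep [1100001], discard [11], prepend 00
= 001100001

Answer: 001100001 (97)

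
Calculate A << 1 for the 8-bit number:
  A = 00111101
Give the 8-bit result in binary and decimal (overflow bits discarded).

Shift left by 1: drop the top 1 bit(s), append 1 zero(s) on the right.
  00111101  ->  discard [0], keep [0111101], append 0
= 01111010

Answer: 01111010 (122)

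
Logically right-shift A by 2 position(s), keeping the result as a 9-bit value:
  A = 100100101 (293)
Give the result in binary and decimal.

Logical shift right by 2: drop the bottom 2 bit(s), prepend 2 zero(s) on the left.
  100100101  ->  keep [1001001], discard [01], prepend 00
= 001001001

Answer: 001001001 (73)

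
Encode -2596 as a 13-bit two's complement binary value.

1. Binary of +2596:  0101000100100
2. Invert bits:     1010111011011
3. Add 1:           1010111011100

Answer: 1010111011100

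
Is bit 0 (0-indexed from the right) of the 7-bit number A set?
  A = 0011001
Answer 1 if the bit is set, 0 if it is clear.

Bit 0 is the 1st from the right.
  0011001
        ^
That bit is 1.

Answer: 1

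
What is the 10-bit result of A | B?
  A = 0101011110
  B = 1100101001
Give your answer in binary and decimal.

Apply | to each column (1 where either bit is 1):
  0101011110
| 1100101001
------------
  1101111111

Answer: 1101111111 (895)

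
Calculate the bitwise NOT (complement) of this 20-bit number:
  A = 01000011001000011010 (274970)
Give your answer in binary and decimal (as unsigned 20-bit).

Flip each bit (0->1, 1->0):
  01000011001000011010
  10111100110111100101

Answer: 10111100110111100101 (773605)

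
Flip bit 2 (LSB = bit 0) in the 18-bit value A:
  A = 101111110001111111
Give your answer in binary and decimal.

Mask = 1 << 2 = 000000000000000100
Bit 2 of A is 1; XOR with the mask flips it to 0.
  101111110001111111
^ 000000000000000100
--------------------
  101111110001111011

Answer: 101111110001111011 (195707)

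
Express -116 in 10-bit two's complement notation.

1. Binary of +116:  0001110100
2. Invert bits:     1110001011
3. Add 1:           1110001100

Answer: 1110001100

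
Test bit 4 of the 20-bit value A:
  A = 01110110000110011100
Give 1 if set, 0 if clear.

Bit 4 is the 5th from the right.
  01110110000110011100
                 ^
That bit is 1.

Answer: 1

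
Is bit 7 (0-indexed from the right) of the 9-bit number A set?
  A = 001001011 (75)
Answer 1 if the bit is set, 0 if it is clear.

Bit 7 is the 8th from the right.
  001001011
   ^
That bit is 0.

Answer: 0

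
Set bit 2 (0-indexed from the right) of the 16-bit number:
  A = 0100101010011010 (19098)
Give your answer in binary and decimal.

Mask = 1 << 2 = 0000000000000100
Bit 2 of A is 0, so OR-ing with the mask flips it to 1.
  0100101010011010
| 0000000000000100
------------------
  0100101010011110

Answer: 0100101010011110 (19102)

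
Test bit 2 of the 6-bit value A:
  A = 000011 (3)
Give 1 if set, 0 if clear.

Bit 2 is the 3rd from the right.
  000011
     ^
That bit is 0.

Answer: 0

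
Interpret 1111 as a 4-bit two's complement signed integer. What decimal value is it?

MSB is 1, so the value is negative. Find the magnitude:
1. Invert bits:  0000
2. Add 1:        0001  = 1
3. Apply sign:   -1

Answer: -1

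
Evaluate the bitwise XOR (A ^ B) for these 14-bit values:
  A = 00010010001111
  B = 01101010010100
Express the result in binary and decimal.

Apply ^ to each column (1 where bits differ):
  00010010001111
^ 01101010010100
----------------
  01111000011011

Answer: 01111000011011 (7707)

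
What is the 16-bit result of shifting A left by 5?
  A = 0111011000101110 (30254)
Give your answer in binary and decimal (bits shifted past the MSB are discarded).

Shift left by 5: drop the top 5 bit(s), append 5 zero(s) on the right.
  0111011000101110  ->  discard [01110], keep [11000101110], append 00000
= 1100010111000000

Answer: 1100010111000000 (50624)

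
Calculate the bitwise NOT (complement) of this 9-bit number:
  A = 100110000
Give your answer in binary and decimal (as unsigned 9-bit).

Flip each bit (0->1, 1->0):
  100110000
  011001111

Answer: 011001111 (207)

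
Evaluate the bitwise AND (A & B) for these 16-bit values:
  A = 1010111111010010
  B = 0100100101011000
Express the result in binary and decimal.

Apply & to each column (1 only where both bits are 1):
  1010111111010010
& 0100100101011000
------------------
  0000100101010000

Answer: 0000100101010000 (2384)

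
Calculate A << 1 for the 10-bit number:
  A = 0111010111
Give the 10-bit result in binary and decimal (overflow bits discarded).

Shift left by 1: drop the top 1 bit(s), append 1 zero(s) on the right.
  0111010111  ->  discard [0], keep [111010111], append 0
= 1110101110

Answer: 1110101110 (942)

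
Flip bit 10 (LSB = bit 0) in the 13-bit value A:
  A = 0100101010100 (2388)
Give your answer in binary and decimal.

Mask = 1 << 10 = 0010000000000
Bit 10 of A is 0; XOR with the mask flips it to 1.
  0100101010100
^ 0010000000000
---------------
  0110101010100

Answer: 0110101010100 (3412)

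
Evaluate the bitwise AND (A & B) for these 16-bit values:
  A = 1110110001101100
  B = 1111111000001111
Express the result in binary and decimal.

Apply & to each column (1 only where both bits are 1):
  1110110001101100
& 1111111000001111
------------------
  1110110000001100

Answer: 1110110000001100 (60428)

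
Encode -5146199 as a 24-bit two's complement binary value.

1. Binary of +5146199:  010011101000011001010111
2. Invert bits:     101100010111100110101000
3. Add 1:           101100010111100110101001

Answer: 101100010111100110101001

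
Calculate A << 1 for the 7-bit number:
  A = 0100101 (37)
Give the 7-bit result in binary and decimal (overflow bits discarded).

Shift left by 1: drop the top 1 bit(s), append 1 zero(s) on the right.
  0100101  ->  discard [0], keep [100101], append 0
= 1001010

Answer: 1001010 (74)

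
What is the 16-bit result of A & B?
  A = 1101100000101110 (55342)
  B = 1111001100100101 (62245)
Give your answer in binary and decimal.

Apply & to each column (1 only where both bits are 1):
  1101100000101110
& 1111001100100101
------------------
  1101000000100100

Answer: 1101000000100100 (53284)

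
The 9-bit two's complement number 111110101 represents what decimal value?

MSB is 1, so the value is negative. Find the magnitude:
1. Invert bits:  000001010
2. Add 1:        000001011  = 11
3. Apply sign:   -11

Answer: -11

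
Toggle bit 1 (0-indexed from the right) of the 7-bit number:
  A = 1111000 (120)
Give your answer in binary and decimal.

Mask = 1 << 1 = 0000010
Bit 1 of A is 0; XOR with the mask flips it to 1.
  1111000
^ 0000010
---------
  1111010

Answer: 1111010 (122)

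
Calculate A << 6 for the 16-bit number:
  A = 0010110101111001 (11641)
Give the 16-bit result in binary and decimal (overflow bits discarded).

Shift left by 6: drop the top 6 bit(s), append 6 zero(s) on the right.
  0010110101111001  ->  discard [001011], keep [0101111001], append 000000
= 0101111001000000

Answer: 0101111001000000 (24128)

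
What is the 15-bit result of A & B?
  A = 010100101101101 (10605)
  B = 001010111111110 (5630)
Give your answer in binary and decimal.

Apply & to each column (1 only where both bits are 1):
  010100101101101
& 001010111111110
-----------------
  000000101101100

Answer: 000000101101100 (364)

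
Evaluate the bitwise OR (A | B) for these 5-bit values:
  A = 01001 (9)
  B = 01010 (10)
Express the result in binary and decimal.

Apply | to each column (1 where either bit is 1):
  01001
| 01010
-------
  01011

Answer: 01011 (11)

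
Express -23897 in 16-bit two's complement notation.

1. Binary of +23897:  0101110101011001
2. Invert bits:     1010001010100110
3. Add 1:           1010001010100111

Answer: 1010001010100111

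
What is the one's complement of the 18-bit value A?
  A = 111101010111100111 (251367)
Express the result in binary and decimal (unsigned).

Flip each bit (0->1, 1->0):
  111101010111100111
  000010101000011000

Answer: 000010101000011000 (10776)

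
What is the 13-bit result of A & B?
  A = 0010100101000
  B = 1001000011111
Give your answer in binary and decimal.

Apply & to each column (1 only where both bits are 1):
  0010100101000
& 1001000011111
---------------
  0000000001000

Answer: 0000000001000 (8)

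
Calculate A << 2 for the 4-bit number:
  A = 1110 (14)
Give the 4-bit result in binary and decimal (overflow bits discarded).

Shift left by 2: drop the top 2 bit(s), append 2 zero(s) on the right.
  1110  ->  discard [11], keep [10], append 00
= 1000

Answer: 1000 (8)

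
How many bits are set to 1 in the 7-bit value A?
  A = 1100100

1100100
1-bits at positions (from bit 0 = LSB): 2, 5, 6
Count = 3

Answer: 3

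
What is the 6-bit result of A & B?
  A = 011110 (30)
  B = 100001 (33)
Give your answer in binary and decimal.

Apply & to each column (1 only where both bits are 1):
  011110
& 100001
--------
  000000

Answer: 000000 (0)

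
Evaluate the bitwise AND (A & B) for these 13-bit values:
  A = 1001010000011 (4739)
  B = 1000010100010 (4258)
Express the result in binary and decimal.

Apply & to each column (1 only where both bits are 1):
  1001010000011
& 1000010100010
---------------
  1000010000010

Answer: 1000010000010 (4226)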